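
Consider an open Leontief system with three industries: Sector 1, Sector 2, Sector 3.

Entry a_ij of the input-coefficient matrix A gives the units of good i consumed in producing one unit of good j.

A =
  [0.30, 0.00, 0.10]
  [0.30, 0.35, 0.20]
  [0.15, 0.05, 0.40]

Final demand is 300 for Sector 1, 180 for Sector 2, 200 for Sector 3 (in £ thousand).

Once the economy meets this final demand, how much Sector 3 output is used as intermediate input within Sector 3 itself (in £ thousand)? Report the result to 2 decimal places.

I − A =
  [   0.70     0.00    -0.10]
  [  -0.30     0.65    -0.20]
  [  -0.15    -0.05     0.60]
Cofactors of I−A, C_ij = (−1)^(i+j)·(minor ij) (rows/columns in the sector order above):
  C_11 = (0.65)(0.60) − (-0.20)(-0.05) = 0.3800
  C_12 = −[(-0.30)(0.60) − (-0.20)(-0.15)] = 0.2100
  C_13 = (-0.30)(-0.05) − (0.65)(-0.15) = 0.1125
  C_21 = −[(0.00)(0.60) − (-0.10)(-0.05)] = 0.0050
  C_22 = (0.70)(0.60) − (-0.10)(-0.15) = 0.4050
  C_23 = −[(0.70)(-0.05) − (0.00)(-0.15)] = 0.0350
  C_31 = (0.00)(-0.20) − (-0.10)(0.65) = 0.0650
  C_32 = −[(0.70)(-0.20) − (-0.10)(-0.30)] = 0.1700
  C_33 = (0.70)(0.65) − (0.00)(-0.30) = 0.4550
det(I−A) = Σ_j (I−A)_1j·C_1j = (0.70)(0.3800) + (0.00)(0.2100) + (-0.10)(0.1125) = 0.25475
adj(I−A) = Cᵀ =
  [ 0.3800   0.0050   0.0650]
  [ 0.2100   0.4050   0.1700]
  [ 0.1125   0.0350   0.4550]
(I − A)⁻¹ = adj(I−A) / det(I−A) ≈
  [   1.4917     0.0196     0.2552]
  [   0.8243     1.5898     0.6673]
  [   0.4416     0.1374     1.7861]
First solve x = (I − A)⁻¹ d = adj(I−A)·d / det(I−A); in particular x_3 = (0.1125·300 + 0.0350·180 + 0.4550·200) / 0.25475 = 131.05 / 0.25475 ≈ 514.4259.
Intermediate flow from 3 to 3: z_33 = a_33 · x_3 = 0.40 × 131.05 / 0.25475 = 52.42 / 0.25475 ≈ 205.77.

z_33 = 205.77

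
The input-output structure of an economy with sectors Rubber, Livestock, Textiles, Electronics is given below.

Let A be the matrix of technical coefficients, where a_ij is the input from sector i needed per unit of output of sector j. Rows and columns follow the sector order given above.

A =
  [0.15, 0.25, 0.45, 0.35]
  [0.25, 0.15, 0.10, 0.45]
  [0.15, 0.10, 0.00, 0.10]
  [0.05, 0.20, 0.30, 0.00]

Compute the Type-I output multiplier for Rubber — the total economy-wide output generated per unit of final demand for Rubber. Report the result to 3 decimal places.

m_R = 3.169

I − A =
  [   0.85    -0.25    -0.45    -0.35]
  [  -0.25     0.85    -0.10    -0.45]
  [  -0.15    -0.10     1.00    -0.10]
  [  -0.05    -0.20    -0.30     1.00]
Compute the cofactors C_ij = (−1)^(i+j)·(3×3 minor ij) of I−A; the adjugate is their transpose:
adj(I−A) = Cᵀ =
  [ 0.709000   0.377000   0.497000   0.467500]
  [ 0.300750   0.721500   0.346875   0.464625]
  [ 0.150500   0.149500   0.545500   0.174500]
  [ 0.140750   0.208000   0.257875   0.579125]
det(I−A) = Σ_j (I−A)_1j·C_1j = (0.85)(0.709000) + (-0.25)(0.300750) + (-0.45)(0.150500) + (-0.35)(0.140750) = 0.410475
(I − A)⁻¹ = adj(I−A) / det(I−A) ≈
  [   1.7273     0.9184     1.2108     1.1389]
  [   0.7327     1.7577     0.8451     1.1319]
  [   0.3666     0.3642     1.3289     0.4251]
  [   0.3429     0.5067     0.6282     1.4109]
The output multiplier for sector j is the column-j sum of the Leontief inverse (I − A)⁻¹ = adj(I−A) / det(I−A).
Column R of adj(I−A): (0.709000, 0.300750, 0.150500, 0.140750); det(I−A) = 0.410475.
m_R = (0.709000 + 0.300750 + 0.150500 + 0.140750) / 0.410475 = 1.301 / 0.410475 ≈ 3.169.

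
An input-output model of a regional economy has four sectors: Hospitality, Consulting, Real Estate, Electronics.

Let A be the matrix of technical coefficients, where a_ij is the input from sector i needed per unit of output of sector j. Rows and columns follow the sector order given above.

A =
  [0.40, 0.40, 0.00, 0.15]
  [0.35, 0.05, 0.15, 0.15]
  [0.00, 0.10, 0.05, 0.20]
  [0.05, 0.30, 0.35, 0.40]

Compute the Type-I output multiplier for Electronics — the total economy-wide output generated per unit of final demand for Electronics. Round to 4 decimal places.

I − A =
  [   0.60    -0.40     0.00    -0.15]
  [  -0.35     0.95    -0.15    -0.15]
  [   0.00    -0.10     0.95    -0.20]
  [  -0.05    -0.30    -0.35     0.60]
Compute the cofactors C_ij = (−1)^(i+j)·(3×3 minor ij) of I−A; the adjugate is their transpose:
adj(I−A) = Cᵀ =
  [ 0.409000   0.248000   0.113625   0.202125]
  [ 0.183625   0.292875   0.102750   0.153375]
  [ 0.052250   0.075250   0.205125   0.100250]
  [ 0.156375   0.211000   0.180500   0.399500]
det(I−A) = Σ_j (I−A)_1j·C_1j = (0.60)(0.409000) + (-0.40)(0.183625) + (0.00)(0.052250) + (-0.15)(0.156375) = 0.14849375
(I − A)⁻¹ = adj(I−A) / det(I−A) ≈
  [   2.75432     1.67010     0.76518     1.36117]
  [   1.23658     1.97231     0.69195     1.03287]
  [   0.35187     0.50676     1.38137     0.67511]
  [   1.05307     1.42094     1.21554     2.69035]
The output multiplier for sector j is the column-j sum of the Leontief inverse (I − A)⁻¹ = adj(I−A) / det(I−A).
Column E of adj(I−A): (0.202125, 0.153375, 0.100250, 0.399500); det(I−A) = 0.14849375.
m_E = (0.202125 + 0.153375 + 0.100250 + 0.399500) / 0.14849375 = 0.85525 / 0.14849375 ≈ 5.7595.

m_E = 5.7595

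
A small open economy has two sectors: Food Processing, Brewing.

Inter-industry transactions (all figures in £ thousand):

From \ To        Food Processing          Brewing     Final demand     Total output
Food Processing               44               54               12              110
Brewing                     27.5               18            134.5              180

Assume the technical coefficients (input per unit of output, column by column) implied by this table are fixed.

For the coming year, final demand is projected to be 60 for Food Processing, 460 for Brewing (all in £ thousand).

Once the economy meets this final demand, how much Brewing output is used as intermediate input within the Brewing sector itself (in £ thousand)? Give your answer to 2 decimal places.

Technical coefficients a_ij = z_ij / X_j:
  a_FF = 44/110 = 0.40, a_BF = 27.5/110 = 0.25
  a_FB = 54/180 = 0.30, a_BB = 18/180 = 0.10
I − A =
  [   0.60    -0.30]
  [  -0.25     0.90]
det(I−A) = (0.60)(0.90) − (-0.30)(-0.25) = 0.4650
adj(I−A) = [[0.90, 0.30], [0.25, 0.60]]
(I − A)⁻¹ = adj(I−A) / det(I−A) ≈
  [   1.9355     0.6452]
  [   0.5376     1.2903]
First solve x = (I − A)⁻¹ d = adj(I−A)·d / det(I−A); in particular x_B = (0.25·60 + 0.60·460) / 0.4650 = 291.00 / 0.4650 ≈ 625.8065.
Intermediate flow from B to B: z_BB = a_BB · x_B = 0.10 × 291.00 / 0.4650 = 29.10 / 0.4650 ≈ 62.58.

z_BB = 62.58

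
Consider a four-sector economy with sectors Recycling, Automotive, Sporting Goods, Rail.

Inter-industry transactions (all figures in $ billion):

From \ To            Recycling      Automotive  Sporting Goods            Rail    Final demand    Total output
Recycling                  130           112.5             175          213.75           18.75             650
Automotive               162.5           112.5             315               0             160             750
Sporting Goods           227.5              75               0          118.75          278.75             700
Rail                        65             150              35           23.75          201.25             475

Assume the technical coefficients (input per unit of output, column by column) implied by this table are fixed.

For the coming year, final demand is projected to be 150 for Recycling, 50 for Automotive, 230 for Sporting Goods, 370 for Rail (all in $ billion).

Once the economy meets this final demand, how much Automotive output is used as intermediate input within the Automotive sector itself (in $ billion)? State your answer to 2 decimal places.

Technical coefficients a_ij = z_ij / X_j:
  a_11 = 130/650 = 0.20, a_21 = 162.5/650 = 0.25, a_31 = 227.5/650 = 0.35, a_41 = 65/650 = 0.10
  a_12 = 112.5/750 = 0.15, a_22 = 112.5/750 = 0.15, a_32 = 75/750 = 0.10, a_42 = 150/750 = 0.20
  a_13 = 175/700 = 0.25, a_23 = 315/700 = 0.45, a_33 = 0/700 = 0.00, a_43 = 35/700 = 0.05
  a_14 = 213.75/475 = 0.45, a_24 = 0/475 = 0.00, a_34 = 118.75/475 = 0.25, a_44 = 23.75/475 = 0.05
I − A =
  [   0.80    -0.15    -0.25    -0.45]
  [  -0.25     0.85    -0.45     0.00]
  [  -0.35    -0.10     1.00    -0.25]
  [  -0.10    -0.20    -0.05     0.95]
Compute the cofactors C_ij = (−1)^(i+j)·(3×3 minor ij) of I−A; the adjugate is their transpose:
adj(I−A) = Cᵀ =
  [ 0.731625   0.269125   0.325625   0.432250]
  [ 0.395250   0.607750   0.386750   0.289000]
  [ 0.340125   0.196625   0.549625   0.305750]
  [ 0.178125   0.166625   0.144625   0.502250]
det(I−A) = Σ_j (I−A)_1j·C_1j = (0.80)(0.731625) + (-0.15)(0.395250) + (-0.25)(0.340125) + (-0.45)(0.178125) = 0.360825
(I − A)⁻¹ = adj(I−A) / det(I−A) ≈
  [   2.0276     0.7459     0.9024     1.1979]
  [   1.0954     1.6843     1.0718     0.8009]
  [   0.9426     0.5449     1.5232     0.8474]
  [   0.4937     0.4618     0.4008     1.3919]
First solve x = (I − A)⁻¹ d = adj(I−A)·d / det(I−A); in particular x_2 = (0.395250·150 + 0.607750·50 + 0.386750·230 + 0.289000·370) / 0.360825 = 285.5575 / 0.360825 ≈ 791.4016.
Intermediate flow from 2 to 2: z_22 = a_22 · x_2 = 0.15 × 285.5575 / 0.360825 = 42.833625 / 0.360825 ≈ 118.71.

z_22 = 118.71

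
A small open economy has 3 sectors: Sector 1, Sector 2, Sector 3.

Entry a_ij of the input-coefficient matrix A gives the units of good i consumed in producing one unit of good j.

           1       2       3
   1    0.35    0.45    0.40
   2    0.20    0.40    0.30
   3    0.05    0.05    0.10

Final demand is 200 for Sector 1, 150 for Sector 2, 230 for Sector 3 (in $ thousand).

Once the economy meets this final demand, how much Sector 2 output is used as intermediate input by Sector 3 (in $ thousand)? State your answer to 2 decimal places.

I − A =
  [   0.65    -0.45    -0.40]
  [  -0.20     0.60    -0.30]
  [  -0.05    -0.05     0.90]
Cofactors of I−A, C_ij = (−1)^(i+j)·(minor ij) (rows/columns in the sector order above):
  C_11 = (0.60)(0.90) − (-0.30)(-0.05) = 0.5250
  C_12 = −[(-0.20)(0.90) − (-0.30)(-0.05)] = 0.1950
  C_13 = (-0.20)(-0.05) − (0.60)(-0.05) = 0.0400
  C_21 = −[(-0.45)(0.90) − (-0.40)(-0.05)] = 0.4250
  C_22 = (0.65)(0.90) − (-0.40)(-0.05) = 0.5650
  C_23 = −[(0.65)(-0.05) − (-0.45)(-0.05)] = 0.0550
  C_31 = (-0.45)(-0.30) − (-0.40)(0.60) = 0.3750
  C_32 = −[(0.65)(-0.30) − (-0.40)(-0.20)] = 0.2750
  C_33 = (0.65)(0.60) − (-0.45)(-0.20) = 0.3000
det(I−A) = Σ_j (I−A)_1j·C_1j = (0.65)(0.5250) + (-0.45)(0.1950) + (-0.40)(0.0400) = 0.2375
adj(I−A) = Cᵀ =
  [ 0.5250   0.4250   0.3750]
  [ 0.1950   0.5650   0.2750]
  [ 0.0400   0.0550   0.3000]
(I − A)⁻¹ = adj(I−A) / det(I−A) ≈
  [   2.2105     1.7895     1.5789]
  [   0.8211     2.3789     1.1579]
  [   0.1684     0.2316     1.2632]
First solve x = (I − A)⁻¹ d = adj(I−A)·d / det(I−A); in particular x_3 = (0.0400·200 + 0.0550·150 + 0.3000·230) / 0.2375 = 85.25 / 0.2375 ≈ 358.9474.
Intermediate flow from 2 to 3: z_23 = a_23 · x_3 = 0.30 × 85.25 / 0.2375 = 25.575 / 0.2375 ≈ 107.68.

z_23 = 107.68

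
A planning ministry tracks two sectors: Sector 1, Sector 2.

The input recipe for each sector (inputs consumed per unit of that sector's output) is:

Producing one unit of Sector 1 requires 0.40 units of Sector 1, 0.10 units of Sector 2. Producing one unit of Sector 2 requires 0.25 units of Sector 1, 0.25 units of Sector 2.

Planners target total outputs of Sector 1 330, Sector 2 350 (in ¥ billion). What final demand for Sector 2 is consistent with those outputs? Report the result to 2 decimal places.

I − A =
  [   0.60    -0.25]
  [  -0.10     0.75]
d = (I − A) x:
  d_1 = (+0.60)·330 + (-0.25)·350 = 110.50
  d_2 = (-0.10)·330 + (+0.75)·350 = 229.50

d_2 = 229.50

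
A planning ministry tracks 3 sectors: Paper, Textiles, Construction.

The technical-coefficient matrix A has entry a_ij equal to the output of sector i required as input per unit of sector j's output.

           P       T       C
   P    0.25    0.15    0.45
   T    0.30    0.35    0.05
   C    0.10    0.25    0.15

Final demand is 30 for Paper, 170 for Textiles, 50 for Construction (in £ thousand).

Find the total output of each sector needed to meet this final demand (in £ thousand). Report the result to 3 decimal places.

I − A =
  [   0.75    -0.15    -0.45]
  [  -0.30     0.65    -0.05]
  [  -0.10    -0.25     0.85]
Cofactors of I−A, C_ij = (−1)^(i+j)·(minor ij) (rows/columns in the sector order above):
  C_11 = (0.65)(0.85) − (-0.05)(-0.25) = 0.5400
  C_12 = −[(-0.30)(0.85) − (-0.05)(-0.10)] = 0.2600
  C_13 = (-0.30)(-0.25) − (0.65)(-0.10) = 0.1400
  C_21 = −[(-0.15)(0.85) − (-0.45)(-0.25)] = 0.2400
  C_22 = (0.75)(0.85) − (-0.45)(-0.10) = 0.5925
  C_23 = −[(0.75)(-0.25) − (-0.15)(-0.10)] = 0.2025
  C_31 = (-0.15)(-0.05) − (-0.45)(0.65) = 0.3000
  C_32 = −[(0.75)(-0.05) − (-0.45)(-0.30)] = 0.1725
  C_33 = (0.75)(0.65) − (-0.15)(-0.30) = 0.4425
det(I−A) = Σ_j (I−A)_1j·C_1j = (0.75)(0.5400) + (-0.15)(0.2600) + (-0.45)(0.1400) = 0.3030
adj(I−A) = Cᵀ =
  [ 0.5400   0.2400   0.3000]
  [ 0.2600   0.5925   0.1725]
  [ 0.1400   0.2025   0.4425]
(I − A)⁻¹ = adj(I−A) / det(I−A) ≈
  [   1.7822     0.7921     0.9901]
  [   0.8581     1.9554     0.5693]
  [   0.4620     0.6683     1.4604]
x = (I − A)⁻¹ d = adj(I−A)·d / det(I−A), with det(I−A) = 0.3030:
  x_P = (0.5400·30 + 0.2400·170 + 0.3000·50) / 0.3030 = 72.00 / 0.3030 ≈ 237.624
  x_T = (0.2600·30 + 0.5925·170 + 0.1725·50) / 0.3030 = 117.15 / 0.3030 ≈ 386.634
  x_C = (0.1400·30 + 0.2025·170 + 0.4425·50) / 0.3030 = 60.75 / 0.3030 ≈ 200.495

x_P = 237.624, x_T = 386.634, x_C = 200.495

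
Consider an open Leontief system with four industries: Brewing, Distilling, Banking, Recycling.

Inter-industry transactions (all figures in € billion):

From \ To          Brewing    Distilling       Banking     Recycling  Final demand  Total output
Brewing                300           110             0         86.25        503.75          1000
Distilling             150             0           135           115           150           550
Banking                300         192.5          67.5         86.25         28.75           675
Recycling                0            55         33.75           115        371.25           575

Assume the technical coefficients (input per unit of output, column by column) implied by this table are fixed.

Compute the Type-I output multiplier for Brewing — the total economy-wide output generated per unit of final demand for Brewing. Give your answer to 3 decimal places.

m_1 = 2.727

Technical coefficients a_ij = z_ij / X_j:
  a_11 = 300/1000 = 0.30, a_21 = 150/1000 = 0.15, a_31 = 300/1000 = 0.30, a_41 = 0/1000 = 0.00
  a_12 = 110/550 = 0.20, a_22 = 0/550 = 0.00, a_32 = 192.5/550 = 0.35, a_42 = 55/550 = 0.10
  a_13 = 0/675 = 0.00, a_23 = 135/675 = 0.20, a_33 = 67.5/675 = 0.10, a_43 = 33.75/675 = 0.05
  a_14 = 86.25/575 = 0.15, a_24 = 115/575 = 0.20, a_34 = 86.25/575 = 0.15, a_44 = 115/575 = 0.20
I − A =
  [   0.70    -0.20     0.00    -0.15]
  [  -0.15     1.00    -0.20    -0.20]
  [  -0.30    -0.35     0.90    -0.15]
  [   0.00    -0.10    -0.05     0.80]
Compute the cofactors C_ij = (−1)^(i+j)·(3×3 minor ij) of I−A; the adjugate is their transpose:
adj(I−A) = Cᵀ =
  [ 0.632000   0.158625   0.044500   0.166500]
  [ 0.157875   0.496500   0.120125   0.176250]
  [ 0.278250   0.259000   0.519750   0.214375]
  [ 0.037125   0.078250   0.047500   0.542000]
det(I−A) = Σ_j (I−A)_1j·C_1j = (0.70)(0.632000) + (-0.20)(0.157875) + (0.00)(0.278250) + (-0.15)(0.037125) = 0.40525625
(I − A)⁻¹ = adj(I−A) / det(I−A) ≈
  [   1.5595     0.3914     0.1098     0.4109]
  [   0.3896     1.2252     0.2964     0.4349]
  [   0.6866     0.6391     1.2825     0.5290]
  [   0.0916     0.1931     0.1172     1.3374]
The output multiplier for sector j is the column-j sum of the Leontief inverse (I − A)⁻¹ = adj(I−A) / det(I−A).
Column 1 of adj(I−A): (0.632000, 0.157875, 0.278250, 0.037125); det(I−A) = 0.40525625.
m_1 = (0.632000 + 0.157875 + 0.278250 + 0.037125) / 0.40525625 = 1.10525 / 0.40525625 ≈ 2.727.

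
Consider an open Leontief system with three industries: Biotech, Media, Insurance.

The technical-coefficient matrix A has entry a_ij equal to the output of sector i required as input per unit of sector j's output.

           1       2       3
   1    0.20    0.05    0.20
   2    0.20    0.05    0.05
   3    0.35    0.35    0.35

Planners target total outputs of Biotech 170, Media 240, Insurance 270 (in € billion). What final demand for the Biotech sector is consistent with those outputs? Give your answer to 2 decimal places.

d_1 = 70.00

I − A =
  [   0.80    -0.05    -0.20]
  [  -0.20     0.95    -0.05]
  [  -0.35    -0.35     0.65]
d = (I − A) x:
  d_1 = (+0.80)·170 + (-0.05)·240 + (-0.20)·270 = 70.00
  d_2 = (-0.20)·170 + (+0.95)·240 + (-0.05)·270 = 180.50
  d_3 = (-0.35)·170 + (-0.35)·240 + (+0.65)·270 = 32.00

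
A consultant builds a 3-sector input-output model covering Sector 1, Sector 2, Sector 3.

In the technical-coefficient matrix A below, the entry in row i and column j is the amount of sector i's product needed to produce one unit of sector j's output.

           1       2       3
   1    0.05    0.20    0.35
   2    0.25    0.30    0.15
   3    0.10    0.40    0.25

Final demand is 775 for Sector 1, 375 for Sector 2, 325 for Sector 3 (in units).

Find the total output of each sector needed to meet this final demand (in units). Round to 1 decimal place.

I − A =
  [   0.95    -0.20    -0.35]
  [  -0.25     0.70    -0.15]
  [  -0.10    -0.40     0.75]
Cofactors of I−A, C_ij = (−1)^(i+j)·(minor ij) (rows/columns in the sector order above):
  C_11 = (0.70)(0.75) − (-0.15)(-0.40) = 0.4650
  C_12 = −[(-0.25)(0.75) − (-0.15)(-0.10)] = 0.2025
  C_13 = (-0.25)(-0.40) − (0.70)(-0.10) = 0.1700
  C_21 = −[(-0.20)(0.75) − (-0.35)(-0.40)] = 0.2900
  C_22 = (0.95)(0.75) − (-0.35)(-0.10) = 0.6775
  C_23 = −[(0.95)(-0.40) − (-0.20)(-0.10)] = 0.4000
  C_31 = (-0.20)(-0.15) − (-0.35)(0.70) = 0.2750
  C_32 = −[(0.95)(-0.15) − (-0.35)(-0.25)] = 0.2300
  C_33 = (0.95)(0.70) − (-0.20)(-0.25) = 0.6150
det(I−A) = Σ_j (I−A)_1j·C_1j = (0.95)(0.4650) + (-0.20)(0.2025) + (-0.35)(0.1700) = 0.34175
adj(I−A) = Cᵀ =
  [ 0.4650   0.2900   0.2750]
  [ 0.2025   0.6775   0.2300]
  [ 0.1700   0.4000   0.6150]
(I − A)⁻¹ = adj(I−A) / det(I−A) ≈
  [   1.3606     0.8486     0.8047]
  [   0.5925     1.9824     0.6730]
  [   0.4974     1.1704     1.7996]
x = (I − A)⁻¹ d = adj(I−A)·d / det(I−A), with det(I−A) = 0.34175:
  x_1 = (0.4650·775 + 0.2900·375 + 0.2750·325) / 0.34175 = 558.50 / 0.34175 ≈ 1634.2
  x_2 = (0.2025·775 + 0.6775·375 + 0.2300·325) / 0.34175 = 485.75 / 0.34175 ≈ 1421.4
  x_3 = (0.1700·775 + 0.4000·375 + 0.6150·325) / 0.34175 = 481.625 / 0.34175 ≈ 1409.3

x_1 = 1634.2, x_2 = 1421.4, x_3 = 1409.3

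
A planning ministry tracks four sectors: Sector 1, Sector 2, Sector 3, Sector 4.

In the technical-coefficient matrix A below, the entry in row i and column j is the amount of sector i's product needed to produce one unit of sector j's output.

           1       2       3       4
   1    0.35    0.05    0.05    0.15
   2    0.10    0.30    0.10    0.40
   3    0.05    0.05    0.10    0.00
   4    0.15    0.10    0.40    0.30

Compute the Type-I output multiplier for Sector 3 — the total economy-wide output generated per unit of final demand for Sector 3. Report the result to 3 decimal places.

m_3 = 3.039

I − A =
  [   0.65    -0.05    -0.05    -0.15]
  [  -0.10     0.70    -0.10    -0.40]
  [  -0.05    -0.05     0.90     0.00]
  [  -0.15    -0.10    -0.40     0.70]
Compute the cofactors C_ij = (−1)^(i+j)·(3×3 minor ij) of I−A; the adjugate is their transpose:
adj(I−A) = Cᵀ =
  [ 0.393500   0.049750   0.077500   0.112750]
  [ 0.128500   0.384500   0.159750   0.247250]
  [ 0.029000   0.024125   0.268750   0.020000]
  [ 0.119250   0.079375   0.193000   0.399500]
det(I−A) = Σ_j (I−A)_1j·C_1j = (0.65)(0.393500) + (-0.05)(0.128500) + (-0.05)(0.029000) + (-0.15)(0.119250) = 0.2300125
(I − A)⁻¹ = adj(I−A) / det(I−A) ≈
  [   1.7108     0.2163     0.3369     0.4902]
  [   0.5587     1.6716     0.6945     1.0749]
  [   0.1261     0.1049     1.1684     0.0870]
  [   0.5185     0.3451     0.8391     1.7369]
The output multiplier for sector j is the column-j sum of the Leontief inverse (I − A)⁻¹ = adj(I−A) / det(I−A).
Column 3 of adj(I−A): (0.077500, 0.159750, 0.268750, 0.193000); det(I−A) = 0.2300125.
m_3 = (0.077500 + 0.159750 + 0.268750 + 0.193000) / 0.2300125 = 0.699 / 0.2300125 ≈ 3.039.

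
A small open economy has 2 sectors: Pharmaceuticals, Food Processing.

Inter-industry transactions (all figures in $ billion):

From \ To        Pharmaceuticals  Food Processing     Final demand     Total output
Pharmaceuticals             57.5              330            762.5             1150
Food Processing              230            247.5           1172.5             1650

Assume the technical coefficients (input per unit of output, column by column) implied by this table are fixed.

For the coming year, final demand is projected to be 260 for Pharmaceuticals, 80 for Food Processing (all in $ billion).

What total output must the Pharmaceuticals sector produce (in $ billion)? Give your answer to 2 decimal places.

Technical coefficients a_ij = z_ij / X_j:
  a_PP = 57.5/1150 = 0.05, a_FP = 230/1150 = 0.20
  a_PF = 330/1650 = 0.20, a_FF = 247.5/1650 = 0.15
I − A =
  [   0.95    -0.20]
  [  -0.20     0.85]
det(I−A) = (0.95)(0.85) − (-0.20)(-0.20) = 0.7675
adj(I−A) = [[0.85, 0.20], [0.20, 0.95]]
(I − A)⁻¹ = adj(I−A) / det(I−A) ≈
  [   1.1075     0.2606]
  [   0.2606     1.2378]
x = (I − A)⁻¹ d = adj(I−A)·d / det(I−A), with det(I−A) = 0.7675:
  x_P = (0.85·260 + 0.20·80) / 0.7675 = 237.00 / 0.7675 ≈ 308.79
  x_F = (0.20·260 + 0.95·80) / 0.7675 = 128.00 / 0.7675 ≈ 166.78

x_P = 308.79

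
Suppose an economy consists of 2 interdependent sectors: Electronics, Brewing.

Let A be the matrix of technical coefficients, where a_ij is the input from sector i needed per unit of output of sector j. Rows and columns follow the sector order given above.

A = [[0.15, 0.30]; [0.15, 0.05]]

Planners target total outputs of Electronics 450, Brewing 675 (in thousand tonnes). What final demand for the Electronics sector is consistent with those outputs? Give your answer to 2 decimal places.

I − A =
  [   0.85    -0.30]
  [  -0.15     0.95]
d = (I − A) x:
  d_E = (+0.85)·450 + (-0.30)·675 = 180.00
  d_B = (-0.15)·450 + (+0.95)·675 = 573.75

d_E = 180.00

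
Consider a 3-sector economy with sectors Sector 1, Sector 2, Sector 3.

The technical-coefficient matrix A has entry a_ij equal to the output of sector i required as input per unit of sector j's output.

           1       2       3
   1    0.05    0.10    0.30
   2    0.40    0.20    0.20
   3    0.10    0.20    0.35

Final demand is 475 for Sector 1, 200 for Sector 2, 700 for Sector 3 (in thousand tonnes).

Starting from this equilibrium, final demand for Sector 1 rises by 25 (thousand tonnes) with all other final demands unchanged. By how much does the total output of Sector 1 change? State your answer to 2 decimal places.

Δx_1 = 31.58

I − A =
  [   0.95    -0.10    -0.30]
  [  -0.40     0.80    -0.20]
  [  -0.10    -0.20     0.65]
Cofactors of I−A, C_ij = (−1)^(i+j)·(minor ij) (rows/columns in the sector order above):
  C_11 = (0.80)(0.65) − (-0.20)(-0.20) = 0.4800
  C_12 = −[(-0.40)(0.65) − (-0.20)(-0.10)] = 0.2800
  C_13 = (-0.40)(-0.20) − (0.80)(-0.10) = 0.1600
  C_21 = −[(-0.10)(0.65) − (-0.30)(-0.20)] = 0.1250
  C_22 = (0.95)(0.65) − (-0.30)(-0.10) = 0.5875
  C_23 = −[(0.95)(-0.20) − (-0.10)(-0.10)] = 0.2000
  C_31 = (-0.10)(-0.20) − (-0.30)(0.80) = 0.2600
  C_32 = −[(0.95)(-0.20) − (-0.30)(-0.40)] = 0.3100
  C_33 = (0.95)(0.80) − (-0.10)(-0.40) = 0.7200
det(I−A) = Σ_j (I−A)_1j·C_1j = (0.95)(0.4800) + (-0.10)(0.2800) + (-0.30)(0.1600) = 0.3800
adj(I−A) = Cᵀ =
  [ 0.4800   0.1250   0.2600]
  [ 0.2800   0.5875   0.3100]
  [ 0.1600   0.2000   0.7200]
(I − A)⁻¹ = adj(I−A) / det(I−A) ≈
  [   1.2632     0.3289     0.6842]
  [   0.7368     1.5461     0.8158]
  [   0.4211     0.5263     1.8947]
Δx = (I − A)⁻¹ Δd with Δd having +25 in the Sector 1 component and 0 elsewhere.
So Δx_1 = L_11 · (+25), where L_11 = adj(I−A)_11 / det(I−A) = 0.4800 / 0.3800.
Δx_1 = 0.4800 × (+25) / 0.3800 = 12.00 / 0.3800 ≈ 31.58.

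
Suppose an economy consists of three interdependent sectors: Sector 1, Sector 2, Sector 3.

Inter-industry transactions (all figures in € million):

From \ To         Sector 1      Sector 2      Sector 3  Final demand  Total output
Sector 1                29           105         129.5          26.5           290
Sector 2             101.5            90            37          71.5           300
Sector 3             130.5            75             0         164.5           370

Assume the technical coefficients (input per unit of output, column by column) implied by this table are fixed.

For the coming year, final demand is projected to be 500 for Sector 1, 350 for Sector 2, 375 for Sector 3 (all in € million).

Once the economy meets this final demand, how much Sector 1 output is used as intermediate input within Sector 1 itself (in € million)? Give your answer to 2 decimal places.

z_11 = 181.39

Technical coefficients a_ij = z_ij / X_j:
  a_11 = 29/290 = 0.10, a_21 = 101.5/290 = 0.35, a_31 = 130.5/290 = 0.45
  a_12 = 105/300 = 0.35, a_22 = 90/300 = 0.30, a_32 = 75/300 = 0.25
  a_13 = 129.5/370 = 0.35, a_23 = 37/370 = 0.10, a_33 = 0/370 = 0.00
I − A =
  [   0.90    -0.35    -0.35]
  [  -0.35     0.70    -0.10]
  [  -0.45    -0.25     1.00]
Cofactors of I−A, C_ij = (−1)^(i+j)·(minor ij) (rows/columns in the sector order above):
  C_11 = (0.70)(1.00) − (-0.10)(-0.25) = 0.6750
  C_12 = −[(-0.35)(1.00) − (-0.10)(-0.45)] = 0.3950
  C_13 = (-0.35)(-0.25) − (0.70)(-0.45) = 0.4025
  C_21 = −[(-0.35)(1.00) − (-0.35)(-0.25)] = 0.4375
  C_22 = (0.90)(1.00) − (-0.35)(-0.45) = 0.7425
  C_23 = −[(0.90)(-0.25) − (-0.35)(-0.45)] = 0.3825
  C_31 = (-0.35)(-0.10) − (-0.35)(0.70) = 0.2800
  C_32 = −[(0.90)(-0.10) − (-0.35)(-0.35)] = 0.2125
  C_33 = (0.90)(0.70) − (-0.35)(-0.35) = 0.5075
det(I−A) = Σ_j (I−A)_1j·C_1j = (0.90)(0.6750) + (-0.35)(0.3950) + (-0.35)(0.4025) = 0.328375
adj(I−A) = Cᵀ =
  [ 0.6750   0.4375   0.2800]
  [ 0.3950   0.7425   0.2125]
  [ 0.4025   0.3825   0.5075]
(I − A)⁻¹ = adj(I−A) / det(I−A) ≈
  [   2.0556     1.3323     0.8527]
  [   1.2029     2.2611     0.6471]
  [   1.2257     1.1648     1.5455]
First solve x = (I − A)⁻¹ d = adj(I−A)·d / det(I−A); in particular x_1 = (0.6750·500 + 0.4375·350 + 0.2800·375) / 0.328375 = 595.625 / 0.328375 ≈ 1813.8561.
Intermediate flow from 1 to 1: z_11 = a_11 · x_1 = 0.10 × 595.625 / 0.328375 = 59.5625 / 0.328375 ≈ 181.39.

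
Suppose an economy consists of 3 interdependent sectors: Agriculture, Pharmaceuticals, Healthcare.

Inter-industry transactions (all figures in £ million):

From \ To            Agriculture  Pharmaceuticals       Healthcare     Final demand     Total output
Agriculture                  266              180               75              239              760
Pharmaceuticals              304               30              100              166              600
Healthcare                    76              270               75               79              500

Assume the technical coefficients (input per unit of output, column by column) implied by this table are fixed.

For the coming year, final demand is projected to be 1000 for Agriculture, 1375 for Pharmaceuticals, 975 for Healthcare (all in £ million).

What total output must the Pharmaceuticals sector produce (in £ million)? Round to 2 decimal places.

x_P = 4049.86

Technical coefficients a_ij = z_ij / X_j:
  a_AA = 266/760 = 0.35, a_PA = 304/760 = 0.40, a_HA = 76/760 = 0.10
  a_AP = 180/600 = 0.30, a_PP = 30/600 = 0.05, a_HP = 270/600 = 0.45
  a_AH = 75/500 = 0.15, a_PH = 100/500 = 0.20, a_HH = 75/500 = 0.15
I − A =
  [   0.65    -0.30    -0.15]
  [  -0.40     0.95    -0.20]
  [  -0.10    -0.45     0.85]
Cofactors of I−A, C_ij = (−1)^(i+j)·(minor ij) (rows/columns in the sector order above):
  C_11 = (0.95)(0.85) − (-0.20)(-0.45) = 0.7175
  C_12 = −[(-0.40)(0.85) − (-0.20)(-0.10)] = 0.3600
  C_13 = (-0.40)(-0.45) − (0.95)(-0.10) = 0.2750
  C_21 = −[(-0.30)(0.85) − (-0.15)(-0.45)] = 0.3225
  C_22 = (0.65)(0.85) − (-0.15)(-0.10) = 0.5375
  C_23 = −[(0.65)(-0.45) − (-0.30)(-0.10)] = 0.3225
  C_31 = (-0.30)(-0.20) − (-0.15)(0.95) = 0.2025
  C_32 = −[(0.65)(-0.20) − (-0.15)(-0.40)] = 0.1900
  C_33 = (0.65)(0.95) − (-0.30)(-0.40) = 0.4975
det(I−A) = Σ_j (I−A)_1j·C_1j = (0.65)(0.7175) + (-0.30)(0.3600) + (-0.15)(0.2750) = 0.317125
adj(I−A) = Cᵀ =
  [ 0.7175   0.3225   0.2025]
  [ 0.3600   0.5375   0.1900]
  [ 0.2750   0.3225   0.4975]
(I − A)⁻¹ = adj(I−A) / det(I−A) ≈
  [   2.2625     1.0169     0.6385]
  [   1.1352     1.6949     0.5991]
  [   0.8672     1.0169     1.5688]
x = (I − A)⁻¹ d = adj(I−A)·d / det(I−A), with det(I−A) = 0.317125:
  x_A = (0.7175·1000 + 0.3225·1375 + 0.2025·975) / 0.317125 = 1358.375 / 0.317125 ≈ 4283.41
  x_P = (0.3600·1000 + 0.5375·1375 + 0.1900·975) / 0.317125 = 1284.3125 / 0.317125 ≈ 4049.86
  x_H = (0.2750·1000 + 0.3225·1375 + 0.4975·975) / 0.317125 = 1203.50 / 0.317125 ≈ 3795.03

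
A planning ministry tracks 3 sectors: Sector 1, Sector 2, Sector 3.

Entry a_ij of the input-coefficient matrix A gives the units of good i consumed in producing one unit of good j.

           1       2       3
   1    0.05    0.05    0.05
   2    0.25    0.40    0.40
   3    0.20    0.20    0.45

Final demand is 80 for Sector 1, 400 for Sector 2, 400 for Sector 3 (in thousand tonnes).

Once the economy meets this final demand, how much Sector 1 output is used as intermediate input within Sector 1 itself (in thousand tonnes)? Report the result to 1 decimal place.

I − A =
  [   0.95    -0.05    -0.05]
  [  -0.25     0.60    -0.40]
  [  -0.20    -0.20     0.55]
Cofactors of I−A, C_ij = (−1)^(i+j)·(minor ij) (rows/columns in the sector order above):
  C_11 = (0.60)(0.55) − (-0.40)(-0.20) = 0.2500
  C_12 = −[(-0.25)(0.55) − (-0.40)(-0.20)] = 0.2175
  C_13 = (-0.25)(-0.20) − (0.60)(-0.20) = 0.1700
  C_21 = −[(-0.05)(0.55) − (-0.05)(-0.20)] = 0.0375
  C_22 = (0.95)(0.55) − (-0.05)(-0.20) = 0.5125
  C_23 = −[(0.95)(-0.20) − (-0.05)(-0.20)] = 0.2000
  C_31 = (-0.05)(-0.40) − (-0.05)(0.60) = 0.0500
  C_32 = −[(0.95)(-0.40) − (-0.05)(-0.25)] = 0.3925
  C_33 = (0.95)(0.60) − (-0.05)(-0.25) = 0.5575
det(I−A) = Σ_j (I−A)_1j·C_1j = (0.95)(0.2500) + (-0.05)(0.2175) + (-0.05)(0.1700) = 0.218125
adj(I−A) = Cᵀ =
  [ 0.2500   0.0375   0.0500]
  [ 0.2175   0.5125   0.3925]
  [ 0.1700   0.2000   0.5575]
(I − A)⁻¹ = adj(I−A) / det(I−A) ≈
  [   1.1461     0.1719     0.2292]
  [   0.9971     2.3496     1.7994]
  [   0.7794     0.9169     2.5559]
First solve x = (I − A)⁻¹ d = adj(I−A)·d / det(I−A); in particular x_1 = (0.2500·80 + 0.0375·400 + 0.0500·400) / 0.218125 = 55.00 / 0.218125 ≈ 252.149.
Intermediate flow from 1 to 1: z_11 = a_11 · x_1 = 0.05 × 55.00 / 0.218125 = 2.75 / 0.218125 ≈ 12.6.

z_11 = 12.6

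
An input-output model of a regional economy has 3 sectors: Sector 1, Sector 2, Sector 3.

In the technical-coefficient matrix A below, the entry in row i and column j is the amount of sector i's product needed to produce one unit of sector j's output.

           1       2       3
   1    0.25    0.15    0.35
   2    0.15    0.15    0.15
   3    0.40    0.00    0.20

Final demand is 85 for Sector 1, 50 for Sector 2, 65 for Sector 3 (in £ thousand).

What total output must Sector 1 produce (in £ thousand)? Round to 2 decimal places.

I − A =
  [   0.75    -0.15    -0.35]
  [  -0.15     0.85    -0.15]
  [  -0.40     0.00     0.80]
Cofactors of I−A, C_ij = (−1)^(i+j)·(minor ij) (rows/columns in the sector order above):
  C_11 = (0.85)(0.80) − (-0.15)(0.00) = 0.6800
  C_12 = −[(-0.15)(0.80) − (-0.15)(-0.40)] = 0.1800
  C_13 = (-0.15)(0.00) − (0.85)(-0.40) = 0.3400
  C_21 = −[(-0.15)(0.80) − (-0.35)(0.00)] = 0.1200
  C_22 = (0.75)(0.80) − (-0.35)(-0.40) = 0.4600
  C_23 = −[(0.75)(0.00) − (-0.15)(-0.40)] = 0.0600
  C_31 = (-0.15)(-0.15) − (-0.35)(0.85) = 0.3200
  C_32 = −[(0.75)(-0.15) − (-0.35)(-0.15)] = 0.1650
  C_33 = (0.75)(0.85) − (-0.15)(-0.15) = 0.6150
det(I−A) = Σ_j (I−A)_1j·C_1j = (0.75)(0.6800) + (-0.15)(0.1800) + (-0.35)(0.3400) = 0.3640
adj(I−A) = Cᵀ =
  [ 0.6800   0.1200   0.3200]
  [ 0.1800   0.4600   0.1650]
  [ 0.3400   0.0600   0.6150]
(I − A)⁻¹ = adj(I−A) / det(I−A) ≈
  [   1.8681     0.3297     0.8791]
  [   0.4945     1.2637     0.4533]
  [   0.9341     0.1648     1.6896]
x = (I − A)⁻¹ d = adj(I−A)·d / det(I−A), with det(I−A) = 0.3640:
  x_1 = (0.6800·85 + 0.1200·50 + 0.3200·65) / 0.3640 = 84.60 / 0.3640 ≈ 232.42
  x_2 = (0.1800·85 + 0.4600·50 + 0.1650·65) / 0.3640 = 49.025 / 0.3640 ≈ 134.68
  x_3 = (0.3400·85 + 0.0600·50 + 0.6150·65) / 0.3640 = 71.875 / 0.3640 ≈ 197.46

x_1 = 232.42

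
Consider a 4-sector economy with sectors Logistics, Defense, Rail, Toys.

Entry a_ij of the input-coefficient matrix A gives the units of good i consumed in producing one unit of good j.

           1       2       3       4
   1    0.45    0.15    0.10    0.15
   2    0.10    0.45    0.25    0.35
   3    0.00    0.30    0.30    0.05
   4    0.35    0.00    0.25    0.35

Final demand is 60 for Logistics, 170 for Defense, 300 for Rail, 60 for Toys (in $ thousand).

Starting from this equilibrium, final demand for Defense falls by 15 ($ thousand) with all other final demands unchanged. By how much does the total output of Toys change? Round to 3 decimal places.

I − A =
  [   0.55    -0.15    -0.10    -0.15]
  [  -0.10     0.55    -0.25    -0.35]
  [   0.00    -0.30     0.70    -0.05]
  [  -0.35     0.00    -0.25     0.65]
Compute the cofactors C_ij = (−1)^(i+j)·(3×3 minor ij) of I−A; the adjugate is their transpose:
adj(I−A) = Cᵀ =
  [ 0.168375   0.097125   0.093875   0.098375]
  [ 0.134375   0.204875   0.146875   0.152625]
  [ 0.065875   0.094125   0.139625   0.076625]
  [ 0.116000   0.088500   0.104250   0.157000]
det(I−A) = Σ_j (I−A)_1j·C_1j = (0.55)(0.168375) + (-0.15)(0.134375) + (-0.10)(0.065875) + (-0.15)(0.116000) = 0.0484625
(I − A)⁻¹ = adj(I−A) / det(I−A) ≈
  [   3.4743     2.0041     1.9371     2.0299]
  [   2.7728     4.2275     3.0307     3.1493]
  [   1.3593     1.9422     2.8811     1.5811]
  [   2.3936     1.8262     2.1511     3.2396]
Δx = (I − A)⁻¹ Δd with Δd having -15 in the Defense component and 0 elsewhere.
So Δx_4 = L_42 · (-15), where L_42 = adj(I−A)_42 / det(I−A) = 0.088500 / 0.0484625.
Δx_4 = 0.088500 × (-15) / 0.0484625 = -1.3275 / 0.0484625 ≈ -27.392.

Δx_4 = -27.392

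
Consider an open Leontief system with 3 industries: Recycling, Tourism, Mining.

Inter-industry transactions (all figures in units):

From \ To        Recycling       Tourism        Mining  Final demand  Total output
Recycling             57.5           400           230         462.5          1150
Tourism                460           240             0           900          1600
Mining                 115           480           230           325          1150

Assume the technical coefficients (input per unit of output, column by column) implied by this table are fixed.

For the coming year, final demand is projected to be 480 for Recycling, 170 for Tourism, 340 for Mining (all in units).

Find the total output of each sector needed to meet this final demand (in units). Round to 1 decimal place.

x_1 = 816.0, x_2 = 584.0, x_3 = 746.0

Technical coefficients a_ij = z_ij / X_j:
  a_11 = 57.5/1150 = 0.05, a_21 = 460/1150 = 0.40, a_31 = 115/1150 = 0.10
  a_12 = 400/1600 = 0.25, a_22 = 240/1600 = 0.15, a_32 = 480/1600 = 0.30
  a_13 = 230/1150 = 0.20, a_23 = 0/1150 = 0.00, a_33 = 230/1150 = 0.20
I − A =
  [   0.95    -0.25    -0.20]
  [  -0.40     0.85     0.00]
  [  -0.10    -0.30     0.80]
Cofactors of I−A, C_ij = (−1)^(i+j)·(minor ij) (rows/columns in the sector order above):
  C_11 = (0.85)(0.80) − (0.00)(-0.30) = 0.6800
  C_12 = −[(-0.40)(0.80) − (0.00)(-0.10)] = 0.3200
  C_13 = (-0.40)(-0.30) − (0.85)(-0.10) = 0.2050
  C_21 = −[(-0.25)(0.80) − (-0.20)(-0.30)] = 0.2600
  C_22 = (0.95)(0.80) − (-0.20)(-0.10) = 0.7400
  C_23 = −[(0.95)(-0.30) − (-0.25)(-0.10)] = 0.3100
  C_31 = (-0.25)(0.00) − (-0.20)(0.85) = 0.1700
  C_32 = −[(0.95)(0.00) − (-0.20)(-0.40)] = 0.0800
  C_33 = (0.95)(0.85) − (-0.25)(-0.40) = 0.7075
det(I−A) = Σ_j (I−A)_1j·C_1j = (0.95)(0.6800) + (-0.25)(0.3200) + (-0.20)(0.2050) = 0.5250
adj(I−A) = Cᵀ =
  [ 0.6800   0.2600   0.1700]
  [ 0.3200   0.7400   0.0800]
  [ 0.2050   0.3100   0.7075]
(I − A)⁻¹ = adj(I−A) / det(I−A) ≈
  [   1.2952     0.4952     0.3238]
  [   0.6095     1.4095     0.1524]
  [   0.3905     0.5905     1.3476]
x = (I − A)⁻¹ d = adj(I−A)·d / det(I−A), with det(I−A) = 0.5250:
  x_1 = (0.6800·480 + 0.2600·170 + 0.1700·340) / 0.5250 = 428.40 / 0.5250 = 816.0
  x_2 = (0.3200·480 + 0.7400·170 + 0.0800·340) / 0.5250 = 306.60 / 0.5250 = 584.0
  x_3 = (0.2050·480 + 0.3100·170 + 0.7075·340) / 0.5250 = 391.65 / 0.5250 = 746.0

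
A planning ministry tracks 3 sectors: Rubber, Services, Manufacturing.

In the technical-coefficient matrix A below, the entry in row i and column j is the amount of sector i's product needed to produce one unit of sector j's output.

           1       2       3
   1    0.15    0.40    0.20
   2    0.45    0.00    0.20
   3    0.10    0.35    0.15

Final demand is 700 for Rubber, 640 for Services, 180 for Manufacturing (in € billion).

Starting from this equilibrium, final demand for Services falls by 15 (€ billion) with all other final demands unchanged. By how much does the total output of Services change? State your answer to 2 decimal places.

Δx_2 = -23.39

I − A =
  [   0.85    -0.40    -0.20]
  [  -0.45     1.00    -0.20]
  [  -0.10    -0.35     0.85]
Cofactors of I−A, C_ij = (−1)^(i+j)·(minor ij) (rows/columns in the sector order above):
  C_11 = (1.00)(0.85) − (-0.20)(-0.35) = 0.7800
  C_12 = −[(-0.45)(0.85) − (-0.20)(-0.10)] = 0.4025
  C_13 = (-0.45)(-0.35) − (1.00)(-0.10) = 0.2575
  C_21 = −[(-0.40)(0.85) − (-0.20)(-0.35)] = 0.4100
  C_22 = (0.85)(0.85) − (-0.20)(-0.10) = 0.7025
  C_23 = −[(0.85)(-0.35) − (-0.40)(-0.10)] = 0.3375
  C_31 = (-0.40)(-0.20) − (-0.20)(1.00) = 0.2800
  C_32 = −[(0.85)(-0.20) − (-0.20)(-0.45)] = 0.2600
  C_33 = (0.85)(1.00) − (-0.40)(-0.45) = 0.6700
det(I−A) = Σ_j (I−A)_1j·C_1j = (0.85)(0.7800) + (-0.40)(0.4025) + (-0.20)(0.2575) = 0.4505
adj(I−A) = Cᵀ =
  [ 0.7800   0.4100   0.2800]
  [ 0.4025   0.7025   0.2600]
  [ 0.2575   0.3375   0.6700]
(I − A)⁻¹ = adj(I−A) / det(I−A) ≈
  [   1.7314     0.9101     0.6215]
  [   0.8935     1.5594     0.5771]
  [   0.5716     0.7492     1.4872]
Δx = (I − A)⁻¹ Δd with Δd having -15 in the Services component and 0 elsewhere.
So Δx_2 = L_22 · (-15), where L_22 = adj(I−A)_22 / det(I−A) = 0.7025 / 0.4505.
Δx_2 = 0.7025 × (-15) / 0.4505 = -10.5375 / 0.4505 ≈ -23.39.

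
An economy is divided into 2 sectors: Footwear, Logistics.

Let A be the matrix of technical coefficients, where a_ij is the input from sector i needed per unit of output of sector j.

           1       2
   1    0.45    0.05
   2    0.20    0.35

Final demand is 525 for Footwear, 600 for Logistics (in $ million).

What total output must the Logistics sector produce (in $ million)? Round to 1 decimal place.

x_2 = 1251.8

I − A =
  [   0.55    -0.05]
  [  -0.20     0.65]
det(I−A) = (0.55)(0.65) − (-0.05)(-0.20) = 0.3475
adj(I−A) = [[0.65, 0.05], [0.20, 0.55]]
(I − A)⁻¹ = adj(I−A) / det(I−A) ≈
  [   1.8705     0.1439]
  [   0.5755     1.5827]
x = (I − A)⁻¹ d = adj(I−A)·d / det(I−A), with det(I−A) = 0.3475:
  x_1 = (0.65·525 + 0.05·600) / 0.3475 = 371.25 / 0.3475 ≈ 1068.3
  x_2 = (0.20·525 + 0.55·600) / 0.3475 = 435.00 / 0.3475 ≈ 1251.8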